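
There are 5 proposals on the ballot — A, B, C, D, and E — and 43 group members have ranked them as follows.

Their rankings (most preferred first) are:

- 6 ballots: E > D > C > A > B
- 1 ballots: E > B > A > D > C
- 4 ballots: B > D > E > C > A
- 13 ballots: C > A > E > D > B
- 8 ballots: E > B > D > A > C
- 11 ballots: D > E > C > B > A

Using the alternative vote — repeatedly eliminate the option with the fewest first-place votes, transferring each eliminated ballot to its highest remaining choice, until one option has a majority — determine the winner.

E

Round 1: E 15, C 13, D 11, B 4, A 0. A has the fewest and is eliminated.
Round 2: E 15, C 13, D 11, B 4. B has the fewest and is eliminated.
Round 3: D 15, E 15, C 13. C has the fewest and is eliminated.
Round 4: E 28, D 15. E has a majority.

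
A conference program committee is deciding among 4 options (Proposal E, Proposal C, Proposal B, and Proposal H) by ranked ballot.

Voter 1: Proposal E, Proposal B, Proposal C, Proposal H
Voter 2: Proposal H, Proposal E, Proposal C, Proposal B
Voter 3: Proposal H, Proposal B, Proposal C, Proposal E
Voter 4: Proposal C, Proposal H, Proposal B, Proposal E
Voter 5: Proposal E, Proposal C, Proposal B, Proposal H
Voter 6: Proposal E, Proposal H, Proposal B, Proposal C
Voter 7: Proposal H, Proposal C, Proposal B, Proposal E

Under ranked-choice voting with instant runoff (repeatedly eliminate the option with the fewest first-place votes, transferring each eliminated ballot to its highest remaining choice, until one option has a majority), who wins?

Proposal H

Round 1: Proposal E 3, Proposal H 3, Proposal C 1, Proposal B 0. Proposal B has the fewest and is eliminated.
Round 2: Proposal E 3, Proposal H 3, Proposal C 1. Proposal C has the fewest and is eliminated.
Round 3: Proposal H 4, Proposal E 3. Proposal H has a majority.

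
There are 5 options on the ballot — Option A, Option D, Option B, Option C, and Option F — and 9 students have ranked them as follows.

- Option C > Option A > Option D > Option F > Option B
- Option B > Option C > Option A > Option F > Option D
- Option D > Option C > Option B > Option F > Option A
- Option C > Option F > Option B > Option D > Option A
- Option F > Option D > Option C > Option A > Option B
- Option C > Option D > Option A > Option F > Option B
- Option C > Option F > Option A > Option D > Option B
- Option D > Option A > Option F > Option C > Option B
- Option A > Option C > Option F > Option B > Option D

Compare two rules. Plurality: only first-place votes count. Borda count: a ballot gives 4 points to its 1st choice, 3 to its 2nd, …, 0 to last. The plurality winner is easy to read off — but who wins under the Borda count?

Option C

Plurality first-place counts: Option A 1, Option D 2, Option B 1, Option C 4, Option F 1 → Option C.
Borda totals: Option A 17, Option D 18, Option B 9, Option C 28, Option F 18 → Option C.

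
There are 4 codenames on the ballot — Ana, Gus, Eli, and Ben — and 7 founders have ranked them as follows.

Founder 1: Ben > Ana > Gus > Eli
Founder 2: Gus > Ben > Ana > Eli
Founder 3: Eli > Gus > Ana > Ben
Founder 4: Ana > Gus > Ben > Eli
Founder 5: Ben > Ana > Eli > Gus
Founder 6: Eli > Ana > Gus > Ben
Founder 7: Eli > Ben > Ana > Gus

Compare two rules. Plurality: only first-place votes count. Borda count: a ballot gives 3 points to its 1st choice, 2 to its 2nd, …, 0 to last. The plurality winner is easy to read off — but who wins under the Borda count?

Plurality first-place counts: Ana 1, Gus 1, Eli 3, Ben 2 → Eli.
Borda totals: Ana 12, Gus 9, Eli 10, Ben 11 → Ana.

Ana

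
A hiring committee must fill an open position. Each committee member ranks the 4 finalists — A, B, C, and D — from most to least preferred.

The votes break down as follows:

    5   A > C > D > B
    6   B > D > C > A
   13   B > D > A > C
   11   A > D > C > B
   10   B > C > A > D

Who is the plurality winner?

First-place vote totals:
  A: 16
  B: 29
  C: 0
  D: 0
B has the most first-place votes.

B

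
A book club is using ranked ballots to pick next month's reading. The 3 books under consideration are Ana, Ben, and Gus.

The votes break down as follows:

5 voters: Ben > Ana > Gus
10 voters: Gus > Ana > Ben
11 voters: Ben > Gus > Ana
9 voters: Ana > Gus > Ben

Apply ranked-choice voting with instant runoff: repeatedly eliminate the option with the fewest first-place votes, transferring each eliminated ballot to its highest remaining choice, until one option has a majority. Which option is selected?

Round 1: Ben 16, Gus 10, Ana 9. Ana has the fewest and is eliminated.
Round 2: Gus 19, Ben 16. Gus has a majority.

Gus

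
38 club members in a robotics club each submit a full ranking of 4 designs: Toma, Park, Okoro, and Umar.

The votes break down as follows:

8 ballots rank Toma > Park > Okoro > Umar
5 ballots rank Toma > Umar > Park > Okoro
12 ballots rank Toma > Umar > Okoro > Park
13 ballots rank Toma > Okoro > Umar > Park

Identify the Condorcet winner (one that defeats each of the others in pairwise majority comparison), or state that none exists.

Head-to-head results (38 voters total):
Toma vs Park: Toma wins 38–0.
Toma vs Okoro: Toma wins 38–0.
Toma vs Umar: Toma wins 38–0.
Park vs Okoro: Okoro wins 25–13.
Park vs Umar: Umar wins 30–8.
Okoro vs Umar: Okoro wins 21–17.
Toma beats each rival — Park (38–0), Okoro (38–0), Umar (38–0) — so Toma is the Condorcet winner.

Toma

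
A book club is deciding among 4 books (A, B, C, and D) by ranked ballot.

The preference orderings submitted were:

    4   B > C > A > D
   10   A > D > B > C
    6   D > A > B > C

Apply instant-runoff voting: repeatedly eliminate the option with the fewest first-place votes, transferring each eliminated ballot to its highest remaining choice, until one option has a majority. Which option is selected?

A

Round 1: A 10, D 6, B 4, C 0. C has the fewest and is eliminated.
Round 2: A 10, D 6, B 4. B has the fewest and is eliminated.
Round 3: A 14, D 6. A has a majority.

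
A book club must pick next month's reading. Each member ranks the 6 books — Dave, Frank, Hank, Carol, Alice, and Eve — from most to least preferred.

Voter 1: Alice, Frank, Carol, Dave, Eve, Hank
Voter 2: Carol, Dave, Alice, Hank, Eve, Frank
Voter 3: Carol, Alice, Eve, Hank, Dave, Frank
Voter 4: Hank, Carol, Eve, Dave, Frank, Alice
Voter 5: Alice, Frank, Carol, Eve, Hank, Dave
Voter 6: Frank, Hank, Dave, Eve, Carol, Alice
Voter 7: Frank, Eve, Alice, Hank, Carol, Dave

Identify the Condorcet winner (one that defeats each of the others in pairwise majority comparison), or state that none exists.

None — there is no Condorcet winner

Head-to-head results (7 voters total):
Dave vs Frank: Frank wins 4–3.
Dave vs Hank: Hank wins 5–2.
Dave vs Carol: Carol wins 6–1.
Dave vs Alice: Alice wins 4–3.
Dave vs Eve: Eve wins 4–3.
Frank vs Hank: Frank wins 4–3.
Frank vs Carol: Frank wins 4–3.
Frank vs Alice: Alice wins 4–3.
Frank vs Eve: Frank wins 4–3.
Hank vs Carol: Carol wins 4–3.
Hank vs Alice: Alice wins 5–2.
Hank vs Eve: Eve wins 4–3.
Carol vs Alice: Carol wins 4–3.
Carol vs Eve: Carol wins 5–2.
Alice vs Eve: Alice wins 4–3.
No candidate beats all others: Frank beats Carol beats Alice beats Frank, a majority cycle.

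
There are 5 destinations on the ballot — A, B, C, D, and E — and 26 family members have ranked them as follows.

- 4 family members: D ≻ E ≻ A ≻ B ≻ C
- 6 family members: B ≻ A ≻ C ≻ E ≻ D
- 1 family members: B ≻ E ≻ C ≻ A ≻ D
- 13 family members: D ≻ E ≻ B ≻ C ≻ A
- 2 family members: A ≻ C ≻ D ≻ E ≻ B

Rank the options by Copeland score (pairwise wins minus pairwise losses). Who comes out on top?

D

Pairwise results:
  A vs B: B wins 20–6.
  A vs C: C wins 14–12.
  A vs D: D wins 17–9.
  A vs E: E wins 18–8.
  B vs C: B wins 24–2.
  B vs D: D wins 19–7.
  B vs E: E wins 19–7.
  C vs D: D wins 17–9.
  C vs E: E wins 18–8.
  D vs E: D wins 19–7.
Copeland scores (wins − losses):
  A: 0 − 4 = -4
  B: 2 − 2 = 0
  C: 1 − 3 = -2
  D: 4 − 0 = 4
  E: 3 − 1 = 2
D has the best Copeland score.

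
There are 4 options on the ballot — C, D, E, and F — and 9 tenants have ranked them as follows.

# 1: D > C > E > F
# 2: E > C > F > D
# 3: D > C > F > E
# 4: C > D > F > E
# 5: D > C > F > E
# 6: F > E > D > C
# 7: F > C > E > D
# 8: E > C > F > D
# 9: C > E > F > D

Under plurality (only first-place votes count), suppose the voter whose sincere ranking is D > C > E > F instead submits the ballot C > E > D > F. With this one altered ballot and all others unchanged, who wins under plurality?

C

First-place totals with the altered ballot: C 3, D 2, E 2, F 2.
The switch changes the winner from D to C.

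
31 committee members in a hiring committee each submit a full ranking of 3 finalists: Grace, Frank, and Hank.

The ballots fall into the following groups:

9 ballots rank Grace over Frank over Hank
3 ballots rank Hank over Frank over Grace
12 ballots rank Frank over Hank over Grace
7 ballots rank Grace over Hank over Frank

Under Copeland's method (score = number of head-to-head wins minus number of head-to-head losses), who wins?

Pairwise results:
  Grace vs Frank: Grace wins 16–15.
  Grace vs Hank: Grace wins 16–15.
  Frank vs Hank: Frank wins 21–10.
Copeland scores (wins − losses):
  Grace: 2 − 0 = 2
  Frank: 1 − 1 = 0
  Hank: 0 − 2 = -2
Grace has the best Copeland score.

Grace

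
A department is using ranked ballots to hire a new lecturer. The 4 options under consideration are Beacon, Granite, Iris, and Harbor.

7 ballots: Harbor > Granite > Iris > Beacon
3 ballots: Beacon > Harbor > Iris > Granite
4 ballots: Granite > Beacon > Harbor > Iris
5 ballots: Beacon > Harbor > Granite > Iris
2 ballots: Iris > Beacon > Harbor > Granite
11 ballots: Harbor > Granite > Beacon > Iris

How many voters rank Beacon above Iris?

Ballots ranking Beacon above Iris: 3+4+5+11 = 23.
Ballots ranking Iris above Beacon: 7+2 = 9.
So 23 of 32 voters prefer Beacon to Iris.

23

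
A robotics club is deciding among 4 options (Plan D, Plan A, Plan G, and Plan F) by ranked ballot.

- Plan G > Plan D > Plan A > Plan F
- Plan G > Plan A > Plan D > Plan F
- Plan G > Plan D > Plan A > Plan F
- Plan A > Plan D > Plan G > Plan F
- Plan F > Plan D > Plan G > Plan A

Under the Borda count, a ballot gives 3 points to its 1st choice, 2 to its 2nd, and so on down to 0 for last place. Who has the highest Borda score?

Plan G

Borda scores:
  Plan D: 2 + 1 + 2 + 2 + 2 = 9
  Plan A: 1 + 2 + 1 + 3 + 0 = 7
  Plan G: 3 + 3 + 3 + 1 + 1 = 11
  Plan F: 0 + 0 + 0 + 0 + 3 = 3
Plan G has the highest total.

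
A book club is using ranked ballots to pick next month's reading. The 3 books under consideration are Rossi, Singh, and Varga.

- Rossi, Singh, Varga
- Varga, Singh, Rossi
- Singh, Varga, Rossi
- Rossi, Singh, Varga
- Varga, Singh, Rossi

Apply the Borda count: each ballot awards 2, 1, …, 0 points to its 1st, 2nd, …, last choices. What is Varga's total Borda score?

Borda scores:
  Rossi: 2 + 0 + 0 + 2 + 0 = 4
  Singh: 1 + 1 + 2 + 1 + 1 = 6
  Varga: 0 + 2 + 1 + 0 + 2 = 5

5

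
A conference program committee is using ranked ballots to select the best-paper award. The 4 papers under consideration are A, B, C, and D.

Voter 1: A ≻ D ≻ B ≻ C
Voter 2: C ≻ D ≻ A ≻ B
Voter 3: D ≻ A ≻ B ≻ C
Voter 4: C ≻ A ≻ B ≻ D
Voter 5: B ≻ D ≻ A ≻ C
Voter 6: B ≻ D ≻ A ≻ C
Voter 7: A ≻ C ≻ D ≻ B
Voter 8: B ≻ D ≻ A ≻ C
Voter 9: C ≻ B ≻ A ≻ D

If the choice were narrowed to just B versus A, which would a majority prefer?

A

Ballots ranking B above A: 4.
Ballots ranking A above B: 5.
A wins the head-to-head, 5–4.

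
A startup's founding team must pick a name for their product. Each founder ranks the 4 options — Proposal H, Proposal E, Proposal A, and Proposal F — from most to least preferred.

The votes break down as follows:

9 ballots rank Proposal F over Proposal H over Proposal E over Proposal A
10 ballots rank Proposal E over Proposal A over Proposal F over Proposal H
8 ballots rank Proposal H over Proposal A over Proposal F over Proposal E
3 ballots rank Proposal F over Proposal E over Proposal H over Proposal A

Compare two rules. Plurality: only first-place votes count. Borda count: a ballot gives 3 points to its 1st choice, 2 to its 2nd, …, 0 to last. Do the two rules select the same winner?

Plurality first-place counts: Proposal H 8, Proposal E 10, Proposal A 0, Proposal F 12 → Proposal F.
Borda totals: Proposal H 45, Proposal E 45, Proposal A 36, Proposal F 54 → Proposal F.
The two rules agree on Proposal F.

Yes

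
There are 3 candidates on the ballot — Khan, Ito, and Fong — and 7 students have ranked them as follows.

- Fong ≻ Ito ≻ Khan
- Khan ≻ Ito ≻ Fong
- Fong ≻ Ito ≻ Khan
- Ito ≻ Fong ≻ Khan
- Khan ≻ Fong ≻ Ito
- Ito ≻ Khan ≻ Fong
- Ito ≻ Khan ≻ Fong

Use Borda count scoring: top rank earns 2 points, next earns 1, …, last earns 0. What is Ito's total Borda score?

9

Borda scores:
  Khan: 0 + 2 + 0 + 0 + 2 + 1 + 1 = 6
  Ito: 1 + 1 + 1 + 2 + 0 + 2 + 2 = 9
  Fong: 2 + 0 + 2 + 1 + 1 + 0 + 0 = 6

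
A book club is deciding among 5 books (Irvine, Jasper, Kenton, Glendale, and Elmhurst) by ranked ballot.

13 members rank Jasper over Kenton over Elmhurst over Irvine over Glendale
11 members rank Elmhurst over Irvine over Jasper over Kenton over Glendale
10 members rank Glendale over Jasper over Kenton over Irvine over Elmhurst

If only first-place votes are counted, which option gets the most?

First-place vote totals:
  Irvine: 0
  Jasper: 13
  Kenton: 0
  Glendale: 10
  Elmhurst: 11
Jasper has the most first-place votes.

Jasper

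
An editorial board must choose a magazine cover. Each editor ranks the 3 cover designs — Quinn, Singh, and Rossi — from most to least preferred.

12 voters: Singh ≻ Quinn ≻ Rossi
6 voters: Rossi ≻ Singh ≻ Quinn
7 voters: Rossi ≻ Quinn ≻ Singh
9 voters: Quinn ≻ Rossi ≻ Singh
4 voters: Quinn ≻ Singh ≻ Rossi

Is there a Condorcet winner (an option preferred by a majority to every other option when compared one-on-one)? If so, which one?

Quinn

Head-to-head results (38 voters total):
Quinn vs Singh: Quinn wins 20–18.
Quinn vs Rossi: Quinn wins 25–13.
Singh vs Rossi: Rossi wins 22–16.
Quinn beats each rival — Singh (20–18), Rossi (25–13) — so Quinn is the Condorcet winner.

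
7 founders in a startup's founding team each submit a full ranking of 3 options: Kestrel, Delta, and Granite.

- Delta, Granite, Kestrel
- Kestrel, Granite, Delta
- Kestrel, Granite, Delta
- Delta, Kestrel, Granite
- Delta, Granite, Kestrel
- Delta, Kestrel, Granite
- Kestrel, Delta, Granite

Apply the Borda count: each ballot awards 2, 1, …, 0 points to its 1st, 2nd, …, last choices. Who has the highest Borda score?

Delta

Borda scores:
  Kestrel: 0 + 2 + 2 + 1 + 0 + 1 + 2 = 8
  Delta: 2 + 0 + 0 + 2 + 2 + 2 + 1 = 9
  Granite: 1 + 1 + 1 + 0 + 1 + 0 + 0 = 4
Delta has the highest total.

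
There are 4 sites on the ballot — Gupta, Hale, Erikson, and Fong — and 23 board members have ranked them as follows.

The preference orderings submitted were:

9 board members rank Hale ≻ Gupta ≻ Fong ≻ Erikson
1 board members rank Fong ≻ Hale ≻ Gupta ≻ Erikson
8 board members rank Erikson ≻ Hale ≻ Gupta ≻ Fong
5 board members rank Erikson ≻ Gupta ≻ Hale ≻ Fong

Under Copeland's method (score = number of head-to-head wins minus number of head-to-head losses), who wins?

Erikson

Pairwise results:
  Gupta vs Hale: Hale wins 18–5.
  Gupta vs Erikson: Erikson wins 13–10.
  Gupta vs Fong: Gupta wins 22–1.
  Hale vs Erikson: Erikson wins 13–10.
  Hale vs Fong: Hale wins 22–1.
  Erikson vs Fong: Erikson wins 13–10.
Copeland scores (wins − losses):
  Gupta: 1 − 2 = -1
  Hale: 2 − 1 = 1
  Erikson: 3 − 0 = 3
  Fong: 0 − 3 = -3
Erikson has the best Copeland score.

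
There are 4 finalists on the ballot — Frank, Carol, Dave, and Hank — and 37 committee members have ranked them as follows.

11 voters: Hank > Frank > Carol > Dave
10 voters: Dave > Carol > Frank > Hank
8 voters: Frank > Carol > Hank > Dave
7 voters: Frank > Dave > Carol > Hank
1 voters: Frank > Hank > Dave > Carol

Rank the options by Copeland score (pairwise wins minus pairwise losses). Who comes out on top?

Frank

Pairwise results:
  Frank vs Carol: Frank wins 27–10.
  Frank vs Dave: Frank wins 27–10.
  Frank vs Hank: Frank wins 26–11.
  Carol vs Dave: Carol wins 19–18.
  Carol vs Hank: Carol wins 25–12.
  Dave vs Hank: Hank wins 20–17.
Copeland scores (wins − losses):
  Frank: 3 − 0 = 3
  Carol: 2 − 1 = 1
  Dave: 0 − 3 = -3
  Hank: 1 − 2 = -1
Frank has the best Copeland score.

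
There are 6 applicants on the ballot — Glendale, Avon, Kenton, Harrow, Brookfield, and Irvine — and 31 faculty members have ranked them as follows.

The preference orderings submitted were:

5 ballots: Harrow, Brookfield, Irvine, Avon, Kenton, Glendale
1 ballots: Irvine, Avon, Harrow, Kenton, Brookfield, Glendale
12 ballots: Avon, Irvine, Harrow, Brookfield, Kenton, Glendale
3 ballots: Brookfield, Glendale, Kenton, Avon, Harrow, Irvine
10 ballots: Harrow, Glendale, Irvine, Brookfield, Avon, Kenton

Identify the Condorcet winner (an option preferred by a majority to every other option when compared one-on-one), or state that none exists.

No Condorcet winner

Head-to-head results (31 voters total):
Glendale vs Avon: Avon wins 18–13.
Glendale vs Kenton: Kenton wins 18–13.
Glendale vs Harrow: Harrow wins 28–3.
Glendale vs Brookfield: Brookfield wins 21–10.
Glendale vs Irvine: Irvine wins 18–13.
Avon vs Kenton: Avon wins 28–3.
Avon vs Harrow: Avon wins 16–15.
Avon vs Brookfield: Brookfield wins 18–13.
Avon vs Irvine: Irvine wins 16–15.
Kenton vs Harrow: Harrow wins 28–3.
Kenton vs Brookfield: Brookfield wins 30–1.
Kenton vs Irvine: Irvine wins 28–3.
Harrow vs Brookfield: Harrow wins 28–3.
Harrow vs Irvine: Harrow wins 18–13.
Brookfield vs Irvine: Irvine wins 23–8.
No candidate beats all others: Avon beats Harrow beats Brookfield beats Avon, a majority cycle.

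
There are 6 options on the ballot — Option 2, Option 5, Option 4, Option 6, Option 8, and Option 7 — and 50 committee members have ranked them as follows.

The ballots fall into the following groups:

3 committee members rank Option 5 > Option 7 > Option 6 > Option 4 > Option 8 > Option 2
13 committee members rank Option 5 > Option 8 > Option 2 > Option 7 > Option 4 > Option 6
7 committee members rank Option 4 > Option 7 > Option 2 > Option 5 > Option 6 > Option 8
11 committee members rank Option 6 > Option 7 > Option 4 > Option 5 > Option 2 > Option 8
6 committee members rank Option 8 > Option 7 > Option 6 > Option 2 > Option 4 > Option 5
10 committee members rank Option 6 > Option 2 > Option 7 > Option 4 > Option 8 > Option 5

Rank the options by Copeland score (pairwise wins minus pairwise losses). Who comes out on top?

Option 7

Pairwise results:
  Option 2 vs Option 5: Option 5 wins 27–23.
  Option 2 vs Option 4: Option 2 wins 29–21.
  Option 2 vs Option 6: Option 6 wins 30–20.
  Option 2 vs Option 8: Option 2 wins 28–22.
  Option 2 vs Option 7: Option 7 wins 27–23.
  Option 5 vs Option 4: Option 4 wins 34–16.
  Option 5 vs Option 6: Option 6 wins 27–23.
  Option 5 vs Option 8: Option 5 wins 34–16.
  Option 5 vs Option 7: Option 7 wins 34–16.
  Option 4 vs Option 6: Option 6 wins 30–20.
  Option 4 vs Option 8: Option 4 wins 31–19.
  Option 4 vs Option 7: Option 7 wins 43–7.
  Option 6 vs Option 8: Option 6 wins 31–19.
  Option 6 vs Option 7: Option 7 wins 29–21.
  Option 8 vs Option 7: Option 7 wins 31–19.
Copeland scores (wins − losses):
  Option 2: 2 − 3 = -1
  Option 5: 2 − 3 = -1
  Option 4: 2 − 3 = -1
  Option 6: 4 − 1 = 3
  Option 8: 0 − 5 = -5
  Option 7: 5 − 0 = 5
Option 7 has the best Copeland score.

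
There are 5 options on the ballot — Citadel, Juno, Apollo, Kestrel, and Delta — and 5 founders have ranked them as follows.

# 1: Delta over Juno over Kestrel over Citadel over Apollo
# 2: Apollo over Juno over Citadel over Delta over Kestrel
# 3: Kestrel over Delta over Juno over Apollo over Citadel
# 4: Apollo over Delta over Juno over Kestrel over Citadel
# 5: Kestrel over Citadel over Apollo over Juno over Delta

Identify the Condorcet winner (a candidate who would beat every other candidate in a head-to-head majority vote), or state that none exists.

No Condorcet winner

Head-to-head results (5 voters total):
Citadel vs Juno: Juno wins 4–1.
Citadel vs Apollo: Apollo wins 3–2.
Citadel vs Kestrel: Kestrel wins 4–1.
Citadel vs Delta: Delta wins 3–2.
Juno vs Apollo: Apollo wins 3–2.
Juno vs Kestrel: Juno wins 3–2.
Juno vs Delta: Delta wins 3–2.
Apollo vs Kestrel: Kestrel wins 3–2.
Apollo vs Delta: Apollo wins 3–2.
Kestrel vs Delta: Delta wins 3–2.
No candidate beats all others: Juno beats Kestrel beats Apollo beats Juno, a majority cycle.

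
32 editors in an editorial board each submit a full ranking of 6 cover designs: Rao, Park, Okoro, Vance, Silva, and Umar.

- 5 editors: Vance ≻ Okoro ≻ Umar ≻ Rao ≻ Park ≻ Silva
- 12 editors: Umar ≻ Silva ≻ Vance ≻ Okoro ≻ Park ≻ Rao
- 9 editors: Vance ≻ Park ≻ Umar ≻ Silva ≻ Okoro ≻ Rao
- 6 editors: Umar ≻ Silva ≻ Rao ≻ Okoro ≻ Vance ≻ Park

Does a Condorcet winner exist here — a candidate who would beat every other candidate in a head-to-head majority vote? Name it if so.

Umar

Head-to-head results (32 voters total):
Rao vs Park: Park wins 21–11.
Rao vs Okoro: Okoro wins 26–6.
Rao vs Vance: Vance wins 26–6.
Rao vs Silva: Silva wins 27–5.
Rao vs Umar: Umar wins 32–0.
Park vs Okoro: Okoro wins 23–9.
Park vs Vance: Vance wins 32–0.
Park vs Silva: Silva wins 18–14.
Park vs Umar: Umar wins 23–9.
Okoro vs Vance: Vance wins 26–6.
Okoro vs Silva: Silva wins 27–5.
Okoro vs Umar: Umar wins 27–5.
Vance vs Silva: Silva wins 18–14.
Vance vs Umar: Umar wins 18–14.
Silva vs Umar: Umar wins 32–0.
Umar beats each rival — Rao (32–0), Park (23–9), Okoro (27–5), Vance (18–14), Silva (32–0) — so Umar is the Condorcet winner.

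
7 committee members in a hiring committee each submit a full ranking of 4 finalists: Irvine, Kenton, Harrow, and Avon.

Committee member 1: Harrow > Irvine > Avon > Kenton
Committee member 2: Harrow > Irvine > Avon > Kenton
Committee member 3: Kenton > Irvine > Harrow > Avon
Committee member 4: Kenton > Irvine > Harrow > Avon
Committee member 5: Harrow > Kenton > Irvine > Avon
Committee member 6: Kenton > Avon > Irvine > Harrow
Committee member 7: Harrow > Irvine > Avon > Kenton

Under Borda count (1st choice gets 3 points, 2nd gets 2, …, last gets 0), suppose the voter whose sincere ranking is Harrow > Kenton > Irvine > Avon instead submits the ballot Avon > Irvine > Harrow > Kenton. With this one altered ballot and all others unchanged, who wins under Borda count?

Borda totals with the altered ballot: Irvine 13, Kenton 9, Harrow 12, Avon 8.
The switch changes the winner from Harrow to Irvine.

Irvine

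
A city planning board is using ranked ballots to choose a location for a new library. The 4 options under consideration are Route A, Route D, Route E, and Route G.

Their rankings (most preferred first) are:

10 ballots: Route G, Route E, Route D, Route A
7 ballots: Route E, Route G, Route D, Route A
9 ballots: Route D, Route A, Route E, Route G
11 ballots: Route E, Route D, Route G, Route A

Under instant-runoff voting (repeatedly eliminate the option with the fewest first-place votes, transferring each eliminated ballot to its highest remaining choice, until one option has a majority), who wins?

Round 1: Route E 18, Route G 10, Route D 9, Route A 0. Route A has the fewest and is eliminated.
Round 2: Route E 18, Route G 10, Route D 9. Route D has the fewest and is eliminated.
Round 3: Route E 27, Route G 10. Route E has a majority.

Route E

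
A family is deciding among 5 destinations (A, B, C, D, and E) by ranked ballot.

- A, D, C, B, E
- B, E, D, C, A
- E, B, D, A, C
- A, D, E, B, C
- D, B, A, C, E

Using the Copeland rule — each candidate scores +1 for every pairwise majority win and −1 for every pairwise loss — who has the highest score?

D

Pairwise results:
  A vs B: B wins 3–2.
  A vs C: A wins 4–1.
  A vs D: D wins 3–2.
  A vs E: A wins 3–2.
  B vs C: B wins 4–1.
  B vs D: D wins 3–2.
  B vs E: B wins 3–2.
  C vs D: D wins 5–0.
  C vs E: E wins 3–2.
  D vs E: D wins 3–2.
Copeland scores (wins − losses):
  A: 2 − 2 = 0
  B: 3 − 1 = 2
  C: 0 − 4 = -4
  D: 4 − 0 = 4
  E: 1 − 3 = -2
D has the best Copeland score.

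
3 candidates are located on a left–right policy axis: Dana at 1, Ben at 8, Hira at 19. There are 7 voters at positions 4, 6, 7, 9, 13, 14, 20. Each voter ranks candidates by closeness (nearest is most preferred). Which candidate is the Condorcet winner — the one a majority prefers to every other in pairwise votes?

With single-peaked preferences on a line, the Condorcet winner is the candidate closest to the median voter.
The median voter (position 9) is closest to Ben at 8.
Check: Ben vs Dana — voters closer to Ben: 6 of 7.

Ben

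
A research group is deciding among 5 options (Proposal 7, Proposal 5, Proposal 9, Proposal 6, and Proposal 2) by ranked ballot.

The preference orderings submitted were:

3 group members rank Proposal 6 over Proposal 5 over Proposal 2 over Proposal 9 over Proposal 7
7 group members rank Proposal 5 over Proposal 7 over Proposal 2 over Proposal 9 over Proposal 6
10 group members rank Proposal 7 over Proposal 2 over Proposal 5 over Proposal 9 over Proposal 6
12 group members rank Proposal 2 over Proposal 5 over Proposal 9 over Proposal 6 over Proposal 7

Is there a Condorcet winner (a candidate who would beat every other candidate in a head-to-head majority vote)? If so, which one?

No Condorcet winner

Head-to-head results (32 voters total):
Proposal 7 vs Proposal 5: Proposal 5 wins 22–10.
Proposal 7 vs Proposal 9: Proposal 7 wins 17–15.
Proposal 7 vs Proposal 6: Proposal 7 wins 17–15.
Proposal 7 vs Proposal 2: Proposal 7 wins 17–15.
Proposal 5 vs Proposal 9: Proposal 5 wins 32–0.
Proposal 5 vs Proposal 6: Proposal 5 wins 29–3.
Proposal 5 vs Proposal 2: Proposal 2 wins 22–10.
Proposal 9 vs Proposal 6: Proposal 9 wins 29–3.
Proposal 9 vs Proposal 2: Proposal 2 wins 32–0.
Proposal 6 vs Proposal 2: Proposal 2 wins 29–3.
No candidate beats all others: Proposal 7 beats Proposal 2 beats Proposal 5 beats Proposal 7, a majority cycle.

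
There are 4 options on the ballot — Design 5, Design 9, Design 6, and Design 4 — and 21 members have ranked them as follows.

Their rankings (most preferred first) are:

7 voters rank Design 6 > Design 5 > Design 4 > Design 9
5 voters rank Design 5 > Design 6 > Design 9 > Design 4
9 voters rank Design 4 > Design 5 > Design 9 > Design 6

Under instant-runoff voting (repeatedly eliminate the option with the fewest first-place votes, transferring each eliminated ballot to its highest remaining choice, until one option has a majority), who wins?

Round 1: Design 4 9, Design 6 7, Design 5 5, Design 9 0. Design 9 has the fewest and is eliminated.
Round 2: Design 4 9, Design 6 7, Design 5 5. Design 5 has the fewest and is eliminated.
Round 3: Design 6 12, Design 4 9. Design 6 has a majority.

Design 6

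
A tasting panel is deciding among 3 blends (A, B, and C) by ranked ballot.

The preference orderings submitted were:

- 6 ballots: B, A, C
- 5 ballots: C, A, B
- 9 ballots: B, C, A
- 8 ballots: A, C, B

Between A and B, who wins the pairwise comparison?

Ballots ranking A above B: 5+8 = 13.
Ballots ranking B above A: 6+9 = 15.
B wins the head-to-head, 15–13.

B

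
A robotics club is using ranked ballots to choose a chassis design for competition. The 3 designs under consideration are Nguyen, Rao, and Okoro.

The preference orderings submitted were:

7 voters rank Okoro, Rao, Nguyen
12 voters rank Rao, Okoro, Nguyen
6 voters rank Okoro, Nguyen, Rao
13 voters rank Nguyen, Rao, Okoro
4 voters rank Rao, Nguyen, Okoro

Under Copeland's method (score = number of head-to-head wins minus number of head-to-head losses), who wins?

Pairwise results:
  Nguyen vs Rao: Rao wins 23–19.
  Nguyen vs Okoro: Okoro wins 25–17.
  Rao vs Okoro: Rao wins 29–13.
Copeland scores (wins − losses):
  Nguyen: 0 − 2 = -2
  Rao: 2 − 0 = 2
  Okoro: 1 − 1 = 0
Rao has the best Copeland score.

Rao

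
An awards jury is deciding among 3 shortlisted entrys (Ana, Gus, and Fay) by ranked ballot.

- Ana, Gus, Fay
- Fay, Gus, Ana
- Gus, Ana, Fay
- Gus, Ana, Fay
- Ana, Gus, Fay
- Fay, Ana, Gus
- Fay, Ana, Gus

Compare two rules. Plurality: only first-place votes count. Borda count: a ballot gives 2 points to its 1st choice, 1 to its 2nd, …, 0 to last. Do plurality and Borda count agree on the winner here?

Plurality first-place counts: Ana 2, Gus 2, Fay 3 → Fay.
Borda totals: Ana 8, Gus 7, Fay 6 → Ana.
The two rules disagree: plurality picks Fay, Borda picks Ana.

No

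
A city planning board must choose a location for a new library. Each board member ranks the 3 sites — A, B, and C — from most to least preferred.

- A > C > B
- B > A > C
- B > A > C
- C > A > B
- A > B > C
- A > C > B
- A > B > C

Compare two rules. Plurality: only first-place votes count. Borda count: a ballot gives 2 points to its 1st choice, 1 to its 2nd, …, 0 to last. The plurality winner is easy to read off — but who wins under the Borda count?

Plurality first-place counts: A 4, B 2, C 1 → A.
Borda totals: A 11, B 6, C 4 → A.

A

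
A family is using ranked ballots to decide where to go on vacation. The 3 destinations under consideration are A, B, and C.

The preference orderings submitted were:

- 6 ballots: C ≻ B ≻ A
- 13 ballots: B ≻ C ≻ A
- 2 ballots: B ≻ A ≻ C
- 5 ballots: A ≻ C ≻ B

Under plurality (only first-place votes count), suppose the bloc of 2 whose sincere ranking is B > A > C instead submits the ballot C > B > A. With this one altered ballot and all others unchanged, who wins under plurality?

B

First-place totals with the altered ballot: A 5, B 13, C 8.
The winner is unchanged: still B.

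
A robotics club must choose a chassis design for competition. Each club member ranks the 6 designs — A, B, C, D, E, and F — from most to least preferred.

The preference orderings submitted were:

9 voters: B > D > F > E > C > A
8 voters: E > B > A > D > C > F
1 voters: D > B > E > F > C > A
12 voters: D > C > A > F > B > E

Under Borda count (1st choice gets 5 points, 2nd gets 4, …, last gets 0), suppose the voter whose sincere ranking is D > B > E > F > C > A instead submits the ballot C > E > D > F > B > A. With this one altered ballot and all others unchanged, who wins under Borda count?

Borda totals with the altered ballot: A 60, B 90, C 70, D 115, E 62, F 53.
The winner is unchanged: still D.

D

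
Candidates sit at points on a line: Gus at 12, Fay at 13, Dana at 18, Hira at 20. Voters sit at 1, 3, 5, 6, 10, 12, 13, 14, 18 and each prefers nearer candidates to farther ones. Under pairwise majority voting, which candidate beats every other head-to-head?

With single-peaked preferences on a line, the Condorcet winner is the candidate closest to the median voter.
The median voter (position 10) is closest to Gus at 12.
Check: Gus vs Fay — voters closer to Gus: 6 of 9.

Gus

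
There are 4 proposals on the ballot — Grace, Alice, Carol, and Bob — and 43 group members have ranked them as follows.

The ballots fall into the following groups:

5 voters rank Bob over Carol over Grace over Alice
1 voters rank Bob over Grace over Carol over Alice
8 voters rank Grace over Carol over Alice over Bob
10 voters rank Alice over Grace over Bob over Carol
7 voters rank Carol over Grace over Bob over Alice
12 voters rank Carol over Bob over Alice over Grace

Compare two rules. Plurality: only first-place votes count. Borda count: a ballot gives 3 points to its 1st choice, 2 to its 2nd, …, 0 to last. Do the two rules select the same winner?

Plurality first-place counts: Grace 8, Alice 10, Carol 19, Bob 6 → Carol.
Borda totals: Grace 65, Alice 50, Carol 84, Bob 59 → Carol.
The two rules agree on Carol.

Yes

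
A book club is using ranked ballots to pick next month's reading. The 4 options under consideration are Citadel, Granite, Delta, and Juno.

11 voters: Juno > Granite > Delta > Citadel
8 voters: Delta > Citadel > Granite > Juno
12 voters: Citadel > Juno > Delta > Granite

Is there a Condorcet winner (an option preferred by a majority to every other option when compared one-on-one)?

No

Head-to-head results (31 voters total):
Citadel vs Granite: Citadel wins 20–11.
Citadel vs Delta: Delta wins 19–12.
Citadel vs Juno: Citadel wins 20–11.
Granite vs Delta: Delta wins 20–11.
Granite vs Juno: Juno wins 23–8.
Delta vs Juno: Juno wins 23–8.
No candidate beats all others: Citadel beats Juno beats Delta beats Citadel, a majority cycle.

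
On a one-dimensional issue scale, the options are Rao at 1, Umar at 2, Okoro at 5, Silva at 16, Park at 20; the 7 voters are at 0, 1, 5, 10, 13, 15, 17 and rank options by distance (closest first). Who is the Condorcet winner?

Okoro

With single-peaked preferences on a line, the Condorcet winner is the candidate closest to the median voter.
The median voter (position 10) is closest to Okoro at 5.
Check: Okoro vs Rao — voters closer to Okoro: 5 of 7.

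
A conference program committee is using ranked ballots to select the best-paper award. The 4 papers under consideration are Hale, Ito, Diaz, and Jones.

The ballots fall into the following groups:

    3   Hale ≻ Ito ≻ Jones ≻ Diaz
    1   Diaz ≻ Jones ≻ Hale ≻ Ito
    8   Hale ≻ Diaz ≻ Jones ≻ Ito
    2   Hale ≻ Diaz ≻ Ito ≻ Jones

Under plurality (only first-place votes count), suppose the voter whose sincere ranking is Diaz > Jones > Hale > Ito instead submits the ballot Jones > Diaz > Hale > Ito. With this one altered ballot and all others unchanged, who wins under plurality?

First-place totals with the altered ballot: Hale 13, Ito 0, Diaz 0, Jones 1.
The winner is unchanged: still Hale.

Hale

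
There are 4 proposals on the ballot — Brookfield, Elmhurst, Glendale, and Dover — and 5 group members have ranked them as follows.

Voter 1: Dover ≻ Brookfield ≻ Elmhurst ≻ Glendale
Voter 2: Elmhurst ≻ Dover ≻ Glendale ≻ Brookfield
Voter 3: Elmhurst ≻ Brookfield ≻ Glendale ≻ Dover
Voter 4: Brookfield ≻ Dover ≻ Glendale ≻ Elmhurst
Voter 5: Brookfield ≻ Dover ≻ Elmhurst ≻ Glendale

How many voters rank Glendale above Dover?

Ballots ranking Glendale above Dover: 1.
Ballots ranking Dover above Glendale: 4.
So 1 of 5 voters prefer Glendale to Dover.

1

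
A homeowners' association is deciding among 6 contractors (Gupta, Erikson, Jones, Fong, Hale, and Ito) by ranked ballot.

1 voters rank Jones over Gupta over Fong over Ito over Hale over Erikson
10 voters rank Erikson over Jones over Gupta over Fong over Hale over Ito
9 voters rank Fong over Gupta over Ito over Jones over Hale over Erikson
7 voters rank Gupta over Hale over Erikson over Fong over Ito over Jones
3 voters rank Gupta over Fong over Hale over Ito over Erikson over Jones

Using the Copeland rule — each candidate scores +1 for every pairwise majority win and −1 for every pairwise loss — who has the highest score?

Gupta

Pairwise results:
  Gupta vs Erikson: Gupta wins 20–10.
  Gupta vs Jones: Gupta wins 19–11.
  Gupta vs Fong: Gupta wins 21–9.
  Gupta vs Hale: Gupta wins 30–0.
  Gupta vs Ito: Gupta wins 30–0.
  Erikson vs Jones: Erikson wins 20–10.
  Erikson vs Fong: Erikson wins 17–13.
  Erikson vs Hale: Hale wins 20–10.
  Erikson vs Ito: Erikson wins 17–13.
  Jones vs Fong: Fong wins 19–11.
  Jones vs Hale: Jones wins 20–10.
  Jones vs Ito: Ito wins 19–11.
  Fong vs Hale: Fong wins 23–7.
  Fong vs Ito: Fong wins 30–0.
  Hale vs Ito: Hale wins 20–10.
Copeland scores (wins − losses):
  Gupta: 5 − 0 = 5
  Erikson: 3 − 2 = 1
  Jones: 1 − 4 = -3
  Fong: 3 − 2 = 1
  Hale: 2 − 3 = -1
  Ito: 1 − 4 = -3
Gupta has the best Copeland score.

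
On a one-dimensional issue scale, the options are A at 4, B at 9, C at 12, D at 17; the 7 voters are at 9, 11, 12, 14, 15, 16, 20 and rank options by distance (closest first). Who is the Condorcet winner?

With single-peaked preferences on a line, the Condorcet winner is the candidate closest to the median voter.
The median voter (position 14) is closest to C at 12.
Check: C vs A — voters closer to C: 7 of 7.

C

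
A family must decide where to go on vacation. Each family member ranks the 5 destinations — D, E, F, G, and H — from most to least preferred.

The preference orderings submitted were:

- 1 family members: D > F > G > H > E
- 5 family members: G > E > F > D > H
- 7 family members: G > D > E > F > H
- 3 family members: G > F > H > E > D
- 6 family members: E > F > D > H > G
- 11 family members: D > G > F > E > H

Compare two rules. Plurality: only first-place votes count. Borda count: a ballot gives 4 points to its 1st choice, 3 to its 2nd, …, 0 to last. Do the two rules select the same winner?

Yes

Plurality first-place counts: D 12, E 6, F 0, G 15, H 0 → G.
Borda totals: D 86, E 67, F 69, G 95, H 13 → G.
The two rules agree on G.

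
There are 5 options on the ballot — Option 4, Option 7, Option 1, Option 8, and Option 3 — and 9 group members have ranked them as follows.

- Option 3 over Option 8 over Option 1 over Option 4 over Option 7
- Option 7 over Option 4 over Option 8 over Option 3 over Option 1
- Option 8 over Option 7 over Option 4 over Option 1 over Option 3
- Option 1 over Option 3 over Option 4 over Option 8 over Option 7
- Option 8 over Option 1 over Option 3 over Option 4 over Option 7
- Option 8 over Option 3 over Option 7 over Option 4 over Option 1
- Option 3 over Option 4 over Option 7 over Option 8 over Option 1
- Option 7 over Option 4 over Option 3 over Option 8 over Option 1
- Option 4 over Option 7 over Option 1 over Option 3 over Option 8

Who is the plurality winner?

Option 8

First-place vote totals:
  Option 4: 1
  Option 7: 2
  Option 1: 1
  Option 8: 3
  Option 3: 2
Option 8 has the most first-place votes.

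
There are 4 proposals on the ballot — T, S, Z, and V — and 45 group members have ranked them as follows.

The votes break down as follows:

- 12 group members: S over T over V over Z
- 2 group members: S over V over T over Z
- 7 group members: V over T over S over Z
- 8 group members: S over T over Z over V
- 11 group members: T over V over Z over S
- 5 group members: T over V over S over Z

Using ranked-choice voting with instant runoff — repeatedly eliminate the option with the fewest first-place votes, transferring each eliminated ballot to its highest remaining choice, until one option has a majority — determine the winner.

Round 1: S 22, T 16, V 7, Z 0. Z has the fewest and is eliminated.
Round 2: S 22, T 16, V 7. V has the fewest and is eliminated.
Round 3: T 23, S 22. T has a majority.

T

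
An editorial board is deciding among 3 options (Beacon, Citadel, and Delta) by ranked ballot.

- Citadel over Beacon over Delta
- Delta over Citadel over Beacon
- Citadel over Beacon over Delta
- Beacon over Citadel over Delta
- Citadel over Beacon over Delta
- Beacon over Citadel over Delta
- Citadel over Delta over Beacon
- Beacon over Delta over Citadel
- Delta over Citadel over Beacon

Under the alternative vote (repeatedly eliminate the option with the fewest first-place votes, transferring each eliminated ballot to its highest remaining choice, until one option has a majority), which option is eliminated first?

Delta

Round 1: Citadel 4, Beacon 3, Delta 2. Delta has the fewest and is eliminated.
Round 2: Citadel 6, Beacon 3. Citadel has a majority.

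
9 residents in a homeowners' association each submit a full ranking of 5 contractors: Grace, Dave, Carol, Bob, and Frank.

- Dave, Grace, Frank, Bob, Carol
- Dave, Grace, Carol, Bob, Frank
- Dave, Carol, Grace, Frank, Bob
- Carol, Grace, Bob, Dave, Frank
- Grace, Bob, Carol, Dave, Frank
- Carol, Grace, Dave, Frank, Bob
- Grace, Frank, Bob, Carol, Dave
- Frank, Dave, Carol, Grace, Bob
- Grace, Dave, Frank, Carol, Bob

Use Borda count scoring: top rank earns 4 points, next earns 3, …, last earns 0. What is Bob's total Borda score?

Borda scores:
  Grace: 3 + 3 + 2 + 3 + 4 + 3 + 4 + 1 + 4 = 27
  Dave: 4 + 4 + 4 + 1 + 1 + 2 + 0 + 3 + 3 = 22
  Carol: 0 + 2 + 3 + 4 + 2 + 4 + 1 + 2 + 1 = 19
  Bob: 1 + 1 + 0 + 2 + 3 + 0 + 2 + 0 + 0 = 9
  Frank: 2 + 0 + 1 + 0 + 0 + 1 + 3 + 4 + 2 = 13

9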